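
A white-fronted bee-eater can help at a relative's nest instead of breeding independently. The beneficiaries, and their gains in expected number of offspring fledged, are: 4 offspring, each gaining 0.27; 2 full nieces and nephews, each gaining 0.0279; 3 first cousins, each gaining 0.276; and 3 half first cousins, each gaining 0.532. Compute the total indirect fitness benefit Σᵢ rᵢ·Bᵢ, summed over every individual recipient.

0.7572

r to an offspring = 0.5 (one parent–offspring link: r = (1/2)^1 = 1/2).
r to a full niece or nephew = 0.25 (full aunt/uncle↔niece/nephew: two paths of length 3 through the shared grandparent pair: r = 2·(1/2)^3 = 1/4).
r to a first cousin = 1/8 (first cousins share one grandparent pair — two paths of length 4: r = 2·(1/2)^4 = 1/8).
r to a half first cousin = 0.0625 (half first cousins share one grandparent — one path of length 4: r = (1/2)^4 = 1/16).
Summing one r·B term per recipient: 4·0.5·0.27 + 2·0.25·0.0279 + 3·0.125·0.276 + 3·0.0625·0.532 = 0.7572.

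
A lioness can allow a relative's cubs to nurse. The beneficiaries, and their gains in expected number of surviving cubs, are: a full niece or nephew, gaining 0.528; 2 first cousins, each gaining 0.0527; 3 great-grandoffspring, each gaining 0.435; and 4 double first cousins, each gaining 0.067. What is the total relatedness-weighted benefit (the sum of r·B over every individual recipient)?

r to a full niece or nephew = 0.25 (full aunt/uncle↔niece/nephew: two paths of length 3 through the shared grandparent pair: r = 2·(1/2)^3 = 1/4).
r to a first cousin = 1/8 (first cousins share one grandparent pair — two paths of length 4: r = 2·(1/2)^4 = 1/8).
r to a great-grandoffspring = 1/8 (three parent–offspring links: r = (1/2)^3 = 1/8).
r to a double first cousin = 0.25 (double first cousins share both grandparent pairs — four paths of length 4: r = 4·(1/2)^4 = 1/4).
Summing one r·B term per recipient: 1·0.25·0.528 + 2·0.125·0.0527 + 3·0.125·0.435 + 4·0.25·0.067 = 0.3753.

0.3753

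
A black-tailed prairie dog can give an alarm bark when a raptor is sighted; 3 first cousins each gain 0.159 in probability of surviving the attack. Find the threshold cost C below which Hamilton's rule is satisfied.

r to a first cousin = 1/8 (first cousins share one grandparent pair — two paths of length 4: r = 2·(1/2)^4 = 1/8).
Hamilton's rule: n·r·B > C, so the trait is favored while C < n·r·B = 3·0.125·0.159 = 0.059625.

0.059625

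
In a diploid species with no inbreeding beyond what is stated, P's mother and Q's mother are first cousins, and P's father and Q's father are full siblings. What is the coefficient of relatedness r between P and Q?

0.15625

Relatedness sums over independent paths through distinct common ancestors.
P and Q are related in two ways: second cousins through their mothers (r = 1/32) and first cousins through their fathers (r = 1/8).
r = 1/32 + 1/8 = 5/32 = 0.15625.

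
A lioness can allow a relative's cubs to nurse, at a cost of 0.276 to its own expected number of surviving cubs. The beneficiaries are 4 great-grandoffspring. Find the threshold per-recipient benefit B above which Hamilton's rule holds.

r to a great-grandoffspring = 0.125 (three parent–offspring links: r = (1/2)^3 = 1/8).
Hamilton's rule with n recipients of equal r: n·r·B > C, so B > C/(n·r) = 0.276/(4·0.125) = 0.552.

0.552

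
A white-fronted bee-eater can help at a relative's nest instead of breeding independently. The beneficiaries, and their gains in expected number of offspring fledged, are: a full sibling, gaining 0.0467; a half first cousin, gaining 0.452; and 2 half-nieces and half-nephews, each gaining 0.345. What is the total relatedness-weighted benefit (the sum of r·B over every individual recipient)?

0.13785

r to a full sibling = 1/2 (full sibs share both parents — two paths of length 2: r = 2·(1/2)^2 = 1/2).
r to a half first cousin = 1/16 (half first cousins share one grandparent — one path of length 4: r = (1/2)^4 = 1/16).
r to a half-niece or half-nephew = 0.125 (half-aunt/uncle↔niece/nephew: one path of length 3: r = (1/2)^3 = 1/8).
Summing one r·B term per recipient: 1·0.5·0.0467 + 1·0.0625·0.452 + 2·0.125·0.345 = 0.13785.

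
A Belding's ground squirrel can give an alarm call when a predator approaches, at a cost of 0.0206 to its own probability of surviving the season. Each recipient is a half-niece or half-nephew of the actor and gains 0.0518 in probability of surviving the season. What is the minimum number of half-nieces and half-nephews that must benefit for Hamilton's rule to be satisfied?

r to a half-niece or half-nephew = 1/8 (half-aunt/uncle↔niece/nephew: one path of length 3: r = (1/2)^3 = 1/8).
Hamilton's rule: n·r·B > C  ⇒  n > C/(r·B) = 0.0206/(0.125·0.0518) = 3.181.
The smallest integer exceeding 3.181 is 4.

4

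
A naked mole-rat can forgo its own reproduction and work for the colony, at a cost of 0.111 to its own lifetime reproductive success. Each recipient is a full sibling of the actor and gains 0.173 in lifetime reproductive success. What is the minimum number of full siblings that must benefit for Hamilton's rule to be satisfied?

2

r to a full sibling = 1/2 (full sibs share both parents — two paths of length 2: r = 2·(1/2)^2 = 1/2).
Hamilton's rule: n·r·B > C  ⇒  n > C/(r·B) = 0.111/(0.5·0.173) = 1.283.
The smallest integer exceeding 1.283 is 2.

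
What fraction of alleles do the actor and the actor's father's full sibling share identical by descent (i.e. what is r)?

Each parent–offspring link contributes a factor of 1/2, and independent paths through distinct common ancestors add.
Full aunt/uncle↔niece/nephew: two paths of length 3 through the shared grandparent pair: r = 2·(1/2)^3 = 1/4.

0.25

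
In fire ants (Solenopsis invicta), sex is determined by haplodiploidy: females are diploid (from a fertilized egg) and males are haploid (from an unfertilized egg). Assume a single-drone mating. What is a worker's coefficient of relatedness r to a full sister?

0.75

Haplodiploid full sisters inherit their father's entire haploid genome identically (contributing 1/2) and on average half of their mother's contribution (1/2 · 1/2 = 1/4); r = 1/2 + 1/4 = 3/4.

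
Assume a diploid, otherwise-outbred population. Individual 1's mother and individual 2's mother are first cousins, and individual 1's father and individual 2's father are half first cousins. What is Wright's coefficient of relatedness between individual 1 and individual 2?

0.046875

Wright's path rule: contributions from independent ancestry routes add.
Individual 1 and individual 2 are related in two ways: second cousins through their mothers (r = 1/32) and half second cousins through their fathers (r = 1/64).
r = 1/32 + 1/64 = 0.046875.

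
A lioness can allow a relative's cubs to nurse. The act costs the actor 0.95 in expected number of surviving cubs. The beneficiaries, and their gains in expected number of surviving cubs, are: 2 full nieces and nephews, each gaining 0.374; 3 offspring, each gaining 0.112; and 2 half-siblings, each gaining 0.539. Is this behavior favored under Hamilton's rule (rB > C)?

No

Hamilton's rule: the trait is favored when the sum of r·B over every recipient exceeds the actor's cost C.
r to a full niece or nephew = 0.25 (full aunt/uncle↔niece/nephew: two paths of length 3 through the shared grandparent pair: r = 2·(1/2)^3 = 1/4).
r to an offspring = 0.5 (one parent–offspring link: r = (1/2)^1 = 1/2).
r to a half-sibling = 0.25 (half-sibs share one parent — one path of length 2: r = (1/2)^2 = 1/4).
Summing one r·B term per recipient: 2·0.25·0.374 + 3·0.5·0.112 + 2·0.25·0.539 = 0.6245.
0.6245 < 0.95: the indirect benefit is less than the cost.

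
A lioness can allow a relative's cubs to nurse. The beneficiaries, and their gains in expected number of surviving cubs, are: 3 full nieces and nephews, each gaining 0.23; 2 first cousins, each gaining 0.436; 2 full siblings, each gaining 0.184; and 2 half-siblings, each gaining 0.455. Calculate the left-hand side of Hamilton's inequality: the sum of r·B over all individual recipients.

0.693

r to a full niece or nephew = 1/4 (full aunt/uncle↔niece/nephew: two paths of length 3 through the shared grandparent pair: r = 2·(1/2)^3 = 1/4).
r to a first cousin = 1/8 (first cousins share one grandparent pair — two paths of length 4: r = 2·(1/2)^4 = 1/8).
r to a full sibling = 1/2 (full sibs share both parents — two paths of length 2: r = 2·(1/2)^2 = 1/2).
r to a half-sibling = 1/4 (half-sibs share one parent — one path of length 2: r = (1/2)^2 = 1/4).
Summing one r·B term per recipient: 3·0.25·0.23 + 2·0.125·0.436 + 2·0.5·0.184 + 2·0.25·0.455 = 0.693.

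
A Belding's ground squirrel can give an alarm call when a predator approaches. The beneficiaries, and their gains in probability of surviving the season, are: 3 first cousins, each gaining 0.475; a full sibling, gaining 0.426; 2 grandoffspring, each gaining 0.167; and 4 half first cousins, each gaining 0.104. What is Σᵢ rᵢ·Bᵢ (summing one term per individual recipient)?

0.500625

r to a first cousin = 1/8 (first cousins share one grandparent pair — two paths of length 4: r = 2·(1/2)^4 = 1/8).
r to a full sibling = 0.5 (full sibs share both parents — two paths of length 2: r = 2·(1/2)^2 = 1/2).
r to a grandoffspring = 0.25 (two parent–offspring links: r = (1/2)^2 = 1/4).
r to a half first cousin = 1/16 (half first cousins share one grandparent — one path of length 4: r = (1/2)^4 = 1/16).
Summing one r·B term per recipient: 3·0.125·0.475 + 1·0.5·0.426 + 2·0.25·0.167 + 4·0.0625·0.104 = 0.500625.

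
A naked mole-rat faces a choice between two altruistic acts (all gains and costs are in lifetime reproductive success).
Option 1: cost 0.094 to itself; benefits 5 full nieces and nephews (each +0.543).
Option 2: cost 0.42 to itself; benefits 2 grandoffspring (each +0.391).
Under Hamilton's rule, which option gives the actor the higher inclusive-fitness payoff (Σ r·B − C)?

Option 1: r to a full niece or nephew = 0.25.
Option 1: Σ r·B − C = (5·0.25·0.543) − 0.094 = 0.58475.
Option 2: r to a grandoffspring = 0.25.
Option 2: Σ r·B − C = (2·0.25·0.391) − 0.42 = -0.2245.
Option 1 has the higher net inclusive-fitness payoff.

Option 1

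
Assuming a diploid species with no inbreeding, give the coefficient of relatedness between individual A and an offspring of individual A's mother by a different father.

0.25

Each parent–offspring link contributes a factor of 1/2, and independent paths through distinct common ancestors add.
Half-sibs share one parent — one path of length 2: r = (1/2)^2 = 1/4.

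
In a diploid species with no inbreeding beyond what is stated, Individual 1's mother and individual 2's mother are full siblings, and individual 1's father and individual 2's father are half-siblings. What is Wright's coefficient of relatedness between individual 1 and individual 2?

Wright's path rule: contributions from independent ancestry routes add.
Individual 1 and individual 2 are related in two ways: first cousins through their mothers (r = 1/8) and half first cousins through their fathers (r = 1/16).
r = 1/8 + 1/16 = 0.1875.

0.1875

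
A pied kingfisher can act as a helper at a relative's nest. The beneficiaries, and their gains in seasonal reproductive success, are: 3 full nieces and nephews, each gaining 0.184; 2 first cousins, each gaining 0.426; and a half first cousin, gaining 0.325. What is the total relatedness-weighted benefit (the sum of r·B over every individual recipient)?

0.2648125

r to a full niece or nephew = 0.25 (full aunt/uncle↔niece/nephew: two paths of length 3 through the shared grandparent pair: r = 2·(1/2)^3 = 1/4).
r to a first cousin = 0.125 (first cousins share one grandparent pair — two paths of length 4: r = 2·(1/2)^4 = 1/8).
r to a half first cousin = 1/16 (half first cousins share one grandparent — one path of length 4: r = (1/2)^4 = 1/16).
Summing one r·B term per recipient: 3·0.25·0.184 + 2·0.125·0.426 + 1·0.0625·0.325 = 0.2648125.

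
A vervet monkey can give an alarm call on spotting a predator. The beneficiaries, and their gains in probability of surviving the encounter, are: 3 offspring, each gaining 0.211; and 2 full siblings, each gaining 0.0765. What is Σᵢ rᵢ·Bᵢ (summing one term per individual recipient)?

r to an offspring = 1/2 (one parent–offspring link: r = (1/2)^1 = 1/2).
r to a full sibling = 0.5 (full sibs share both parents — two paths of length 2: r = 2·(1/2)^2 = 1/2).
Summing one r·B term per recipient: 3·0.5·0.211 + 2·0.5·0.0765 = 0.393.

0.393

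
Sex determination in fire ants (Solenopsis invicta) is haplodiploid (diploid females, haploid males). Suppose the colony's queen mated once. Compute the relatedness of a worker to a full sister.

Haplodiploid full sisters inherit their father's entire haploid genome identically (contributing 1/2) and on average half of their mother's contribution (1/2 · 1/2 = 1/4); r = 1/2 + 1/4 = 3/4.

0.75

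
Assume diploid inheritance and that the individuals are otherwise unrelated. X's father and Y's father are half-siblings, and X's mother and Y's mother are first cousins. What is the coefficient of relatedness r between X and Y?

Wright's path rule: contributions from independent ancestry routes add.
X and Y are related in two ways: half first cousins through their fathers (r = 1/16) and second cousins through their mothers (r = 1/32).
r = 1/16 + 1/32 = 3/32 = 0.09375.

0.09375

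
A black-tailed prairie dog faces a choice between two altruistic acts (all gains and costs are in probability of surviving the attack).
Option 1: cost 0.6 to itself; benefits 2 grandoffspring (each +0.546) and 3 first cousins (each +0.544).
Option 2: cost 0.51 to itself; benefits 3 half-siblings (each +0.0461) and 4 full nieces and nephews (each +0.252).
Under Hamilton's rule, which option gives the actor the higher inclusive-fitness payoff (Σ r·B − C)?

Option 1

Option 1: r to a grandoffspring = 0.25.
Option 1: r to a first cousin = 0.125.
Option 1: Σ r·B − C = (2·0.25·0.546 + 3·0.125·0.544) − 0.6 = -0.123.
Option 2: r to a half-sibling = 0.25.
Option 2: r to a full niece or nephew = 0.25.
Option 2: Σ r·B − C = (3·0.25·0.0461 + 4·0.25·0.252) − 0.51 = -0.223425.
Option 1 has the higher net inclusive-fitness payoff.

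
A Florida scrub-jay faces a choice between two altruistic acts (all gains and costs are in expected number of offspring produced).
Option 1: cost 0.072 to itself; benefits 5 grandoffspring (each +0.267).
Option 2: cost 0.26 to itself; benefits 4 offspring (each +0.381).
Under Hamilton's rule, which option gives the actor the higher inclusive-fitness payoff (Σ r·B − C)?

Option 2

Option 1: r to a grandoffspring = 0.25.
Option 1: Σ r·B − C = (5·0.25·0.267) − 0.072 = 0.26175.
Option 2: r to an offspring = 0.5.
Option 2: Σ r·B − C = (4·0.5·0.381) − 0.26 = 0.502.
Option 2 has the higher net inclusive-fitness payoff.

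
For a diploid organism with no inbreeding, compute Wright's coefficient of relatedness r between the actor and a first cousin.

First cousins share one grandparent pair — two paths of length 4: r = 2·(1/2)^4 = 1/8.

0.125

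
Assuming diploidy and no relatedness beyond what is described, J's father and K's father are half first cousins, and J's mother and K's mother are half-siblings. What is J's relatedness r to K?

0.078125

With two independent routes of shared ancestry, r is the sum of the two contributions.
J and K are related in two ways: half second cousins through their fathers (r = 1/64) and half first cousins through their mothers (r = 1/16).
r = 1/64 + 1/16 = 5/64 = 0.078125.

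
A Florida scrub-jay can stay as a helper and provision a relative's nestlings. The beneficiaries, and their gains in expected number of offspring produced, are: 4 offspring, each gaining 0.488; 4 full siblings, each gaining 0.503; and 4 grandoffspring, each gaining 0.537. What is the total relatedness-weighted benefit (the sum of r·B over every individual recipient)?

r to an offspring = 0.5 (one parent–offspring link: r = (1/2)^1 = 1/2).
r to a full sibling = 1/2 (full sibs share both parents — two paths of length 2: r = 2·(1/2)^2 = 1/2).
r to a grandoffspring = 1/4 (two parent–offspring links: r = (1/2)^2 = 1/4).
Summing one r·B term per recipient: 4·0.5·0.488 + 4·0.5·0.503 + 4·0.25·0.537 = 2.519.

2.519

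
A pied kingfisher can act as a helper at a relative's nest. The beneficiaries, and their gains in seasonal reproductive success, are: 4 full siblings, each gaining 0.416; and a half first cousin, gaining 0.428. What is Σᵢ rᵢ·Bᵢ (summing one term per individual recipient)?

0.85875

r to a full sibling = 1/2 (full sibs share both parents — two paths of length 2: r = 2·(1/2)^2 = 1/2).
r to a half first cousin = 0.0625 (half first cousins share one grandparent — one path of length 4: r = (1/2)^4 = 1/16).
Summing one r·B term per recipient: 4·0.5·0.416 + 1·0.0625·0.428 = 0.85875.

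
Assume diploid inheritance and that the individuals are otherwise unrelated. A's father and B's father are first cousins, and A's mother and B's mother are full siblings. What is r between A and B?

0.15625

Relatedness sums over independent paths through distinct common ancestors.
A and B are related in two ways: second cousins through their fathers (r = 1/32) and first cousins through their mothers (r = 1/8).
r = 1/32 + 1/8 = 0.15625.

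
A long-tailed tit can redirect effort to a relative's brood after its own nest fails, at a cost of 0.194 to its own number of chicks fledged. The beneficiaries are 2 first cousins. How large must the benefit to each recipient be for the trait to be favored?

0.776

r to a first cousin = 1/8 (first cousins share one grandparent pair — two paths of length 4: r = 2·(1/2)^4 = 1/8).
Hamilton's rule with n recipients of equal r: n·r·B > C, so B > C/(n·r) = 0.194/(2·0.125) = 0.776.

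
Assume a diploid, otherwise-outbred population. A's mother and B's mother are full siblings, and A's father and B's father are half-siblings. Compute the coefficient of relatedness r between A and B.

Wright's path rule: contributions from independent ancestry routes add.
A and B are related in two ways: first cousins through their mothers (r = 1/8) and half first cousins through their fathers (r = 1/16).
r = 1/8 + 1/16 = 3/16 = 0.1875.

0.1875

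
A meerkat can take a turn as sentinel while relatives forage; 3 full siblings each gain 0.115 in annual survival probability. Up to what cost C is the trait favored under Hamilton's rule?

0.1725

r to a full sibling = 0.5 (full sibs share both parents — two paths of length 2: r = 2·(1/2)^2 = 1/2).
Hamilton's rule: n·r·B > C, so the trait is favored while C < n·r·B = 3·0.5·0.115 = 0.1725.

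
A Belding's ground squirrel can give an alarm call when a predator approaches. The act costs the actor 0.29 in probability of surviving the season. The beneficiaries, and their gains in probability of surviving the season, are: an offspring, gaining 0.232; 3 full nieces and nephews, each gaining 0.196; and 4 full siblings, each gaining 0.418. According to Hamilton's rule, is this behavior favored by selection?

Yes

Hamilton's rule: the trait is favored when the sum of r·B over every recipient exceeds the actor's cost C.
r to an offspring = 0.5 (one parent–offspring link: r = (1/2)^1 = 1/2).
r to a full niece or nephew = 1/4 (full aunt/uncle↔niece/nephew: two paths of length 3 through the shared grandparent pair: r = 2·(1/2)^3 = 1/4).
r to a full sibling = 0.5 (full sibs share both parents — two paths of length 2: r = 2·(1/2)^2 = 1/2).
Summing one r·B term per recipient: 1·0.5·0.232 + 3·0.25·0.196 + 4·0.5·0.418 = 1.099.
1.099 > 0.29: the indirect benefit exceeds the cost.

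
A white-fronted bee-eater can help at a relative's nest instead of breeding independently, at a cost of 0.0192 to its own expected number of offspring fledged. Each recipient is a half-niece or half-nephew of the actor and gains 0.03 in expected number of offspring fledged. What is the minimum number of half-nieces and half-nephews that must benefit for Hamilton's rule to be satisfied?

6

r to a half-niece or half-nephew = 1/8 (half-aunt/uncle↔niece/nephew: one path of length 3: r = (1/2)^3 = 1/8).
Hamilton's rule: n·r·B > C  ⇒  n > C/(r·B) = 0.0192/(0.125·0.03) = 5.12.
The smallest integer exceeding 5.12 is 6.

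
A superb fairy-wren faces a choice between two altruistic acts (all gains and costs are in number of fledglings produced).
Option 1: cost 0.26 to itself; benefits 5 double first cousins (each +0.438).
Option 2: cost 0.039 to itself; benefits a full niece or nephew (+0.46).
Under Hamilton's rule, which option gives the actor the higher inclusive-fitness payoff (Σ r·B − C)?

Option 1: r to a double first cousin = 0.25.
Option 1: Σ r·B − C = (5·0.25·0.438) − 0.26 = 0.2875.
Option 2: r to a full niece or nephew = 0.25.
Option 2: Σ r·B − C = (1·0.25·0.46) − 0.039 = 0.076.
Option 1 has the higher net inclusive-fitness payoff.

Option 1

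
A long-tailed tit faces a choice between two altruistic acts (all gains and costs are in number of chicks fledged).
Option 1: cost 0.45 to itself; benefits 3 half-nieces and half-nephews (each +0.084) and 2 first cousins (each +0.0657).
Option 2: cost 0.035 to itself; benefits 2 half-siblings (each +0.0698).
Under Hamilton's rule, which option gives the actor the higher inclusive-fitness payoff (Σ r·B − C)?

Option 1: r to a half-niece or half-nephew = 0.125.
Option 1: r to a first cousin = 0.125.
Option 1: Σ r·B − C = (3·0.125·0.084 + 2·0.125·0.0657) − 0.45 = -0.402075.
Option 2: r to a half-sibling = 0.25.
Option 2: Σ r·B − C = (2·0.25·0.0698) − 0.035 = -0.0001.
Option 2 has the higher net inclusive-fitness payoff.

Option 2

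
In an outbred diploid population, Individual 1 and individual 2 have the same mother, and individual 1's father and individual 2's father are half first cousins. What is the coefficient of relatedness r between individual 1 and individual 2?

Relatedness sums over independent paths through distinct common ancestors.
Individual 1 and individual 2 are related in two ways: half-sibs through their shared mother (r = 1/4) and half second cousins through their fathers (r = 1/64).
r = 1/4 + 1/64 = 0.265625.

0.265625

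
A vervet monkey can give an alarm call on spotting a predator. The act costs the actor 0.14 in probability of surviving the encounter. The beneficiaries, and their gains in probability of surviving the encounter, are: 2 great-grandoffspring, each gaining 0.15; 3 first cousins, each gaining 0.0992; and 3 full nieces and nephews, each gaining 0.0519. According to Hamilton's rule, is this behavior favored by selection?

No

Hamilton's rule: the trait is favored when the sum of r·B over every recipient exceeds the actor's cost C.
r to a great-grandoffspring = 1/8 (three parent–offspring links: r = (1/2)^3 = 1/8).
r to a first cousin = 0.125 (first cousins share one grandparent pair — two paths of length 4: r = 2·(1/2)^4 = 1/8).
r to a full niece or nephew = 0.25 (full aunt/uncle↔niece/nephew: two paths of length 3 through the shared grandparent pair: r = 2·(1/2)^3 = 1/4).
Summing one r·B term per recipient: 2·0.125·0.15 + 3·0.125·0.0992 + 3·0.25·0.0519 = 0.113625.
0.113625 < 0.14: the indirect benefit is less than the cost.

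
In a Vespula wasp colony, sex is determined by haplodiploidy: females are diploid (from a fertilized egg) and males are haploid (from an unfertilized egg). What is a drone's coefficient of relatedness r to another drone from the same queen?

Haploid brothers each carry a random half of the queen's diploid genome, so on average they share half: r = 1/2.

0.5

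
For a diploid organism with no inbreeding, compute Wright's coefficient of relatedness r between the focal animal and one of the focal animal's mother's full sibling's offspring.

0.125

Each parent–offspring link contributes a factor of 1/2, and independent paths through distinct common ancestors add.
First cousins share one grandparent pair — two paths of length 4: r = 2·(1/2)^4 = 1/8.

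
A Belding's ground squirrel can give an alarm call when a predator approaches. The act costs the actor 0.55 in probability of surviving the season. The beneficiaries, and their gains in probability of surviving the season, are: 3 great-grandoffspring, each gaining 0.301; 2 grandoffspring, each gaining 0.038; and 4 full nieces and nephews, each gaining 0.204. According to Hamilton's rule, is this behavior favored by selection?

No

Hamilton's rule: the trait is favored when the sum of r·B over every recipient exceeds the actor's cost C.
r to a great-grandoffspring = 1/8 (three parent–offspring links: r = (1/2)^3 = 1/8).
r to a grandoffspring = 0.25 (two parent–offspring links: r = (1/2)^2 = 1/4).
r to a full niece or nephew = 1/4 (full aunt/uncle↔niece/nephew: two paths of length 3 through the shared grandparent pair: r = 2·(1/2)^3 = 1/4).
Summing one r·B term per recipient: 3·0.125·0.301 + 2·0.25·0.038 + 4·0.25·0.204 = 0.335875.
0.335875 < 0.55: the indirect benefit is less than the cost.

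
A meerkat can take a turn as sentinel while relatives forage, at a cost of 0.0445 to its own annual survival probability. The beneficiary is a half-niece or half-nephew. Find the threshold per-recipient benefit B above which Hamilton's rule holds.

0.356

r to a half-niece or half-nephew = 0.125 (half-aunt/uncle↔niece/nephew: one path of length 3: r = (1/2)^3 = 1/8).
Hamilton's rule with n recipients of equal r: n·r·B > C, so B > C/(n·r) = 0.0445/(1·0.125) = 0.356.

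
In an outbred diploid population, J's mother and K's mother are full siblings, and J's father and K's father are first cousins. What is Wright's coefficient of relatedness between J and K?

With two independent routes of shared ancestry, r is the sum of the two contributions.
J and K are related in two ways: first cousins through their mothers (r = 1/8) and second cousins through their fathers (r = 1/32).
r = 1/8 + 1/32 = 5/32 = 0.15625.

0.15625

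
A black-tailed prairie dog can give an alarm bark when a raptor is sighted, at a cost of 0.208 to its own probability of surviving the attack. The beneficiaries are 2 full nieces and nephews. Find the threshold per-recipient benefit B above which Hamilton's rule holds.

0.416

r to a full niece or nephew = 0.25 (full aunt/uncle↔niece/nephew: two paths of length 3 through the shared grandparent pair: r = 2·(1/2)^3 = 1/4).
Hamilton's rule with n recipients of equal r: n·r·B > C, so B > C/(n·r) = 0.208/(2·0.25) = 0.416.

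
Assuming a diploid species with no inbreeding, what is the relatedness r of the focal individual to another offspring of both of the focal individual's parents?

Each parent–offspring link contributes a factor of 1/2, and independent paths through distinct common ancestors add.
Full sibs share both parents — two paths of length 2: r = 2·(1/2)^2 = 1/2.

0.5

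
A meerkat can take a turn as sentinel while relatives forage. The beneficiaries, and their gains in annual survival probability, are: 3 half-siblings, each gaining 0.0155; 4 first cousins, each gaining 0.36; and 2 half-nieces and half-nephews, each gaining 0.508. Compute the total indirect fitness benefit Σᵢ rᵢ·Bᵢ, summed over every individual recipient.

0.318625

r to a half-sibling = 0.25 (half-sibs share one parent — one path of length 2: r = (1/2)^2 = 1/4).
r to a first cousin = 0.125 (first cousins share one grandparent pair — two paths of length 4: r = 2·(1/2)^4 = 1/8).
r to a half-niece or half-nephew = 1/8 (half-aunt/uncle↔niece/nephew: one path of length 3: r = (1/2)^3 = 1/8).
Summing one r·B term per recipient: 3·0.25·0.0155 + 4·0.125·0.36 + 2·0.125·0.508 = 0.318625.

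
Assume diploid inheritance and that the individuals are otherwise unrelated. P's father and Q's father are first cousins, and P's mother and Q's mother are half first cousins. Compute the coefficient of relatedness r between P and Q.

0.046875

Wright's path rule: contributions from independent ancestry routes add.
P and Q are related in two ways: second cousins through their fathers (r = 1/32) and half second cousins through their mothers (r = 1/64).
r = 1/32 + 1/64 = 0.046875.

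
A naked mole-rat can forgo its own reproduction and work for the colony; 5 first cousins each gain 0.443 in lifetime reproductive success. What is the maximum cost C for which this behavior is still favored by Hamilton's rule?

0.276875

r to a first cousin = 0.125 (first cousins share one grandparent pair — two paths of length 4: r = 2·(1/2)^4 = 1/8).
Hamilton's rule: n·r·B > C, so the trait is favored while C < n·r·B = 5·0.125·0.443 = 0.276875.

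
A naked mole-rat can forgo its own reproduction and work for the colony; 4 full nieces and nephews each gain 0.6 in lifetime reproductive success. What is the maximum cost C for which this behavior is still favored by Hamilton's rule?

r to a full niece or nephew = 1/4 (full aunt/uncle↔niece/nephew: two paths of length 3 through the shared grandparent pair: r = 2·(1/2)^3 = 1/4).
Hamilton's rule: n·r·B > C, so the trait is favored while C < n·r·B = 4·0.25·0.6 = 0.6.

0.6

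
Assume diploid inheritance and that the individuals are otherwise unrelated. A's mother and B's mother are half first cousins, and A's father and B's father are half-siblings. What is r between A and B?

Independent pedigree routes through distinct common ancestors add.
A and B are related in two ways: half second cousins through their mothers (r = 1/64) and half first cousins through their fathers (r = 1/16).
r = 1/64 + 1/16 = 0.078125.

0.078125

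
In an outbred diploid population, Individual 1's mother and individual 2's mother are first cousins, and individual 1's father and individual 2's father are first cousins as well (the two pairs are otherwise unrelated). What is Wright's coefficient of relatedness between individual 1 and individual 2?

Relatedness sums over independent paths through distinct common ancestors.
Individual 1 and individual 2 are related in two ways: second cousins through their mothers (r = 1/32) and second cousins through their fathers (r = 1/32).
r = 1/32 + 1/32 = 1/16 = 0.0625.

0.0625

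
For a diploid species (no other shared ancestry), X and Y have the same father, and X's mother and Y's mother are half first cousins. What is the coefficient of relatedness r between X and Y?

With two independent routes of shared ancestry, r is the sum of the two contributions.
X and Y are related in two ways: half-sibs through their shared father (r = 1/4) and half second cousins through their mothers (r = 1/64).
r = 1/4 + 1/64 = 17/64 = 0.265625.

0.265625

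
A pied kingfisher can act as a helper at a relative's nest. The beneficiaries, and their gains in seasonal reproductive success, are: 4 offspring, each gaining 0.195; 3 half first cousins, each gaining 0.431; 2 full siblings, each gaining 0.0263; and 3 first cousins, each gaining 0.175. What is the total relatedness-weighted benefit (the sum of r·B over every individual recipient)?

0.5627375

r to an offspring = 0.5 (one parent–offspring link: r = (1/2)^1 = 1/2).
r to a half first cousin = 0.0625 (half first cousins share one grandparent — one path of length 4: r = (1/2)^4 = 1/16).
r to a full sibling = 1/2 (full sibs share both parents — two paths of length 2: r = 2·(1/2)^2 = 1/2).
r to a first cousin = 0.125 (first cousins share one grandparent pair — two paths of length 4: r = 2·(1/2)^4 = 1/8).
Summing one r·B term per recipient: 4·0.5·0.195 + 3·0.0625·0.431 + 2·0.5·0.0263 + 3·0.125·0.175 = 0.5627375.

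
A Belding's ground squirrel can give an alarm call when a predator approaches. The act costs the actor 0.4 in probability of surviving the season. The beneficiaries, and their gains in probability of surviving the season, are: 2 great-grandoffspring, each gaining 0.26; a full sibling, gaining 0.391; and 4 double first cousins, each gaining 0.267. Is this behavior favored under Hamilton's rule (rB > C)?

Yes

Hamilton's rule: the trait is favored when the sum of r·B over every recipient exceeds the actor's cost C.
r to a great-grandoffspring = 0.125 (three parent–offspring links: r = (1/2)^3 = 1/8).
r to a full sibling = 0.5 (full sibs share both parents — two paths of length 2: r = 2·(1/2)^2 = 1/2).
r to a double first cousin = 1/4 (double first cousins share both grandparent pairs — four paths of length 4: r = 4·(1/2)^4 = 1/4).
Summing one r·B term per recipient: 2·0.125·0.26 + 1·0.5·0.391 + 4·0.25·0.267 = 0.5275.
0.5275 > 0.4: the indirect benefit exceeds the cost.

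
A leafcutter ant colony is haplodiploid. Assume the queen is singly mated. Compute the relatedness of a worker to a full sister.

0.75

Haplodiploid full sisters inherit their father's entire haploid genome identically (contributing 1/2) and on average half of their mother's contribution (1/2 · 1/2 = 1/4); r = 1/2 + 1/4 = 3/4.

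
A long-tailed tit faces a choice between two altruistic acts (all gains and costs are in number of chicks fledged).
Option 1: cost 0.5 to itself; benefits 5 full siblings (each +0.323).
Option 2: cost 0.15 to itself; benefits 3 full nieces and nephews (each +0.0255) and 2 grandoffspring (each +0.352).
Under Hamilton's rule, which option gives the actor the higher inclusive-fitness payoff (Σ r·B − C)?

Option 1: r to a full sibling = 0.5.
Option 1: Σ r·B − C = (5·0.5·0.323) − 0.5 = 0.3075.
Option 2: r to a full niece or nephew = 0.25.
Option 2: r to a grandoffspring = 0.25.
Option 2: Σ r·B − C = (3·0.25·0.0255 + 2·0.25·0.352) − 0.15 = 0.045125.
Option 1 has the higher net inclusive-fitness payoff.

Option 1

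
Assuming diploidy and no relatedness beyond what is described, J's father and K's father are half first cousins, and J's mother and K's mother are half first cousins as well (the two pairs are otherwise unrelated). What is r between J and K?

Relatedness sums over independent paths through distinct common ancestors.
J and K are related in two ways: half second cousins through their fathers (r = 1/64) and half second cousins through their mothers (r = 1/64).
r = 1/64 + 1/64 = 1/32 = 0.03125.

0.03125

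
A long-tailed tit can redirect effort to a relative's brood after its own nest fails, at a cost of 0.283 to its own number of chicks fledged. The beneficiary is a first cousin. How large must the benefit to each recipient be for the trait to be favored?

2.264

r to a first cousin = 1/8 (first cousins share one grandparent pair — two paths of length 4: r = 2·(1/2)^4 = 1/8).
Hamilton's rule with n recipients of equal r: n·r·B > C, so B > C/(n·r) = 0.283/(1·0.125) = 2.264.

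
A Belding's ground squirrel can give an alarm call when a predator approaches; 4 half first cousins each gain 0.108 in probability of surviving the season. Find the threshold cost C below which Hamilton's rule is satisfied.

r to a half first cousin = 1/16 (half first cousins share one grandparent — one path of length 4: r = (1/2)^4 = 1/16).
Hamilton's rule: n·r·B > C, so the trait is favored while C < n·r·B = 4·0.0625·0.108 = 0.027.

0.027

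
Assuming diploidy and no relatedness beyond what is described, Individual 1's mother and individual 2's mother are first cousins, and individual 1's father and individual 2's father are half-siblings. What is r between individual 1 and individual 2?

0.09375

With two independent routes of shared ancestry, r is the sum of the two contributions.
Individual 1 and individual 2 are related in two ways: second cousins through their mothers (r = 1/32) and half first cousins through their fathers (r = 1/16).
r = 1/32 + 1/16 = 3/32 = 0.09375.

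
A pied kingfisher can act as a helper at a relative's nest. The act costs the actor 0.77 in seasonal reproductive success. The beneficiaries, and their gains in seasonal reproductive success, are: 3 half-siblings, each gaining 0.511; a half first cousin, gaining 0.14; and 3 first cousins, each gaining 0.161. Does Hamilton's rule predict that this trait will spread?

Hamilton's rule: the trait is favored when the sum of r·B over every recipient exceeds the actor's cost C.
r to a half-sibling = 0.25 (half-sibs share one parent — one path of length 2: r = (1/2)^2 = 1/4).
r to a half first cousin = 0.0625 (half first cousins share one grandparent — one path of length 4: r = (1/2)^4 = 1/16).
r to a first cousin = 0.125 (first cousins share one grandparent pair — two paths of length 4: r = 2·(1/2)^4 = 1/8).
Summing one r·B term per recipient: 3·0.25·0.511 + 1·0.0625·0.14 + 3·0.125·0.161 = 0.452375.
0.452375 < 0.77: the indirect benefit is less than the cost.

No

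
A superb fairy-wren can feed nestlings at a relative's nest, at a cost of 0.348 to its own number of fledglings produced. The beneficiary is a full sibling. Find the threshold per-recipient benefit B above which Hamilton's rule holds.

0.696

r to a full sibling = 0.5 (full sibs share both parents — two paths of length 2: r = 2·(1/2)^2 = 1/2).
Hamilton's rule with n recipients of equal r: n·r·B > C, so B > C/(n·r) = 0.348/(1·0.5) = 0.696.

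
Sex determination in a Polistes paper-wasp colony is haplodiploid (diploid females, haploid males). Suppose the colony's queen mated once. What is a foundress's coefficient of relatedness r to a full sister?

0.75

Haplodiploid full sisters inherit their father's entire haploid genome identically (contributing 1/2) and on average half of their mother's contribution (1/2 · 1/2 = 1/4); r = 1/2 + 1/4 = 3/4.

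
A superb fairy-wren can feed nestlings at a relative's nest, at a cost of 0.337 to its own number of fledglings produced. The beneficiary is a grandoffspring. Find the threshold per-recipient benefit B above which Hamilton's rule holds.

1.348

r to a grandoffspring = 0.25 (two parent–offspring links: r = (1/2)^2 = 1/4).
Hamilton's rule with n recipients of equal r: n·r·B > C, so B > C/(n·r) = 0.337/(1·0.25) = 1.348.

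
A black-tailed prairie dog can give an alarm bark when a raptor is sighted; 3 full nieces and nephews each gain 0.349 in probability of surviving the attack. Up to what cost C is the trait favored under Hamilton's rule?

0.26175

r to a full niece or nephew = 0.25 (full aunt/uncle↔niece/nephew: two paths of length 3 through the shared grandparent pair: r = 2·(1/2)^3 = 1/4).
Hamilton's rule: n·r·B > C, so the trait is favored while C < n·r·B = 3·0.25·0.349 = 0.26175.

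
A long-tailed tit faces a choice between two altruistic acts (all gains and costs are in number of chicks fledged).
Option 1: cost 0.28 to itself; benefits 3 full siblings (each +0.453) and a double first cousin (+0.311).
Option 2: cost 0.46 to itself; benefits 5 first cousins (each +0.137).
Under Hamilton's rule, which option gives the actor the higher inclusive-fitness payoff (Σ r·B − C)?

Option 1: r to a full sibling = 0.5.
Option 1: r to a double first cousin = 0.25.
Option 1: Σ r·B − C = (3·0.5·0.453 + 1·0.25·0.311) − 0.28 = 0.47725.
Option 2: r to a first cousin = 0.125.
Option 2: Σ r·B − C = (5·0.125·0.137) − 0.46 = -0.374375.
Option 1 has the higher net inclusive-fitness payoff.

Option 1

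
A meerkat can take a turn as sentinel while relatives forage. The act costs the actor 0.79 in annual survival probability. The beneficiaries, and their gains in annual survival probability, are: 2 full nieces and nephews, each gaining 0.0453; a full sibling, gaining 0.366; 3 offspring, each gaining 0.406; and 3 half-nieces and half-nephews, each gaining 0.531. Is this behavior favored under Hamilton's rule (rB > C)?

Yes

Hamilton's rule: the trait is favored when the sum of r·B over every recipient exceeds the actor's cost C.
r to a full niece or nephew = 1/4 (full aunt/uncle↔niece/nephew: two paths of length 3 through the shared grandparent pair: r = 2·(1/2)^3 = 1/4).
r to a full sibling = 1/2 (full sibs share both parents — two paths of length 2: r = 2·(1/2)^2 = 1/2).
r to an offspring = 1/2 (one parent–offspring link: r = (1/2)^1 = 1/2).
r to a half-niece or half-nephew = 0.125 (half-aunt/uncle↔niece/nephew: one path of length 3: r = (1/2)^3 = 1/8).
Summing one r·B term per recipient: 2·0.25·0.0453 + 1·0.5·0.366 + 3·0.5·0.406 + 3·0.125·0.531 = 1.013775.
1.013775 > 0.79: the indirect benefit exceeds the cost.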